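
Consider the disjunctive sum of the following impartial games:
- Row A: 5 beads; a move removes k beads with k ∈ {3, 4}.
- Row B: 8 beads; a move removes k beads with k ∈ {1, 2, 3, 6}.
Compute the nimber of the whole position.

1

Build the Grundy sequence for row A with g(k) = mex{g(k−s) : s ∈ {3, 4}, s ≤ k}:
k:     0  1  2  3  4  5
g(k):  0  0  0  1  1  1
So g(5) = 1.
Grundy values for row B (subtraction set {1, 2, 3, 6}):
g(0) = mex{} = 0
g(1) = mex{0} = 1
g(2) = mex{0,1} = 2
g(3) = mex{0,1,2} = 3
g(4) = mex{1,2,3} = 0
g(5) = mex{0,2,3} = 1
g(6) = mex{0,1,3} = 2
g(7) = mex{0,1,2} = 3
g(8) = mex{1,2,3} = 0
So g(8) = 0.
By the Sprague-Grundy theorem, the Grundy value of a sum of independent games is the XOR of the component values.
Combined value = 1 XOR 0 = 1.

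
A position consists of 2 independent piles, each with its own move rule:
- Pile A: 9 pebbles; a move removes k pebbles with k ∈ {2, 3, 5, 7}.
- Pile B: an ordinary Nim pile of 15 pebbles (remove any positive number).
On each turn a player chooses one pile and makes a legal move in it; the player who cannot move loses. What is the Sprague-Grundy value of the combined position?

15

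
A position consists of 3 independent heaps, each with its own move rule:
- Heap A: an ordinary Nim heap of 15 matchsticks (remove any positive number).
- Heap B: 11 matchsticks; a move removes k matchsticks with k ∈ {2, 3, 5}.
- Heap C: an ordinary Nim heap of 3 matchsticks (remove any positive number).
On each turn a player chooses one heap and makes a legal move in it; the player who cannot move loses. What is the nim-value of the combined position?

Heap A is a plain Nim heap of size 15, so its Grundy value is 15.
Build the Grundy sequence for heap B with g(k) = mex{g(k−s) : s ∈ {2, 3, 5}, s ≤ k}:
g(0) = mex{} = 0
g(1) = mex{} = 0
g(2) = mex{0} = 1
g(3) = mex{0} = 1
g(4) = mex{0,1} = 2
g(5) = mex{0,1} = 2
g(6) = mex{0,1,2} = 3
g(7) = mex{1,2} = 0
g(8) = mex{1,2,3} = 0
g(9) = mex{0,2,3} = 1
g(10) = mex{0,2} = 1
g(11) = mex{0,1,3} = 2
So g(11) = 2.
Heap C is a plain Nim heap of size 3, so its Grundy value is 3.
By the Sprague-Grundy theorem, the Grundy value of a sum of independent games is the XOR of the component values.
Combined value = 15 XOR 2 XOR 3 = 14.

14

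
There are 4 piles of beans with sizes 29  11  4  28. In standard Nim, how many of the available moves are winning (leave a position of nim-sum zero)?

In binary:
  11101  (29)
  01011  (11)
  00100  (4)
  11100  (28)
  -----
  01110  (14)
The overall nim-sum is X = 14. A pile of size p has a winning move iff p XOR X < p (reduce it to p XOR X).
  29: 29 XOR 14 = 19 < 29 — winning move (to 19).
  11: 11 XOR 14 = 5 < 11 — winning move (to 5).
  4: 4 XOR 14 = 10 ≥ 4 — no move.
  28: 28 XOR 14 = 18 < 28 — winning move (to 18).
That gives 3 winning moves.

3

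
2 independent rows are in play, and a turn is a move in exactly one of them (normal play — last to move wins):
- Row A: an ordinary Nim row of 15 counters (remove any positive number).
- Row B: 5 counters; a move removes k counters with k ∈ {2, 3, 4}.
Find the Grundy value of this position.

13

Row A is a plain Nim row of size 15, so its Grundy value is 15.
For row B, compute g(0), g(1), … with moves {2, 3, 4}:
k:     0  1  2  3  4  5
g(k):  0  0  1  1  2  2
So g(5) = 2.
By the Sprague-Grundy theorem, the Grundy value of a sum of independent games is the XOR of the component values.
Combined value = 15 XOR 2 = 13.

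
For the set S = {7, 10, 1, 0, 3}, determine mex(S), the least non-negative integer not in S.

2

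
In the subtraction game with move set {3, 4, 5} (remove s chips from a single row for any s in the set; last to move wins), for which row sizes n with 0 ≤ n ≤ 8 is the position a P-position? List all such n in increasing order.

0, 1, 2, 8

Grundy values for subtraction set {3, 4, 5}:
k:     0  1  2  3  4  5  6  7  8
g(k):  0  0  0  1  1  1  2  2  0
The P-positions (g = 0) in 0..8 are 0, 1, 2, 8.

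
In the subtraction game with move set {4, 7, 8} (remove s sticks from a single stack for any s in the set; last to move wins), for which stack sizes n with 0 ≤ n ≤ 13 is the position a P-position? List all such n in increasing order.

0, 1, 2, 3, 12, 13

Compute g(0), g(1), … for moves {4, 7, 8}:
k:     0  1  2  3  4  5  6  7  8  9 10 11 12 13
g(k):  0  0  0  0  1  1  1  1  2  2  2  2  0  0
The P-positions (g = 0) in 0..13 are 0, 1, 2, 3, 12, 13.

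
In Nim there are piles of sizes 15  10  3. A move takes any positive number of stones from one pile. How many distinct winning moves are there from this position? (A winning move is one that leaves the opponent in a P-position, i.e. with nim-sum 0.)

Compute the nim-sum pairwise:
15 ^ 10 = 5
5 ^ 3 = 6
The overall nim-sum is X = 6. A pile of size p has a winning move iff p XOR X < p (reduce it to p XOR X).
  15: 15 XOR 6 = 9 < 15 — winning move (to 9).
  10: 10 XOR 6 = 12 ≥ 10 — no move.
  3: 3 XOR 6 = 5 ≥ 3 — no move.
That gives 1 winning move.

1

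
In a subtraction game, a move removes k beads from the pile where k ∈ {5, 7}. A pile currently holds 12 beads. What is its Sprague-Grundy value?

Grundy values for subtraction set {5, 7}:
k:     0  1  2  3  4  5  6  7  8  9 10 11 12
g(k):  0  0  0  0  0  1  1  1  1  1  2  2  0
So g(12) = 0.

0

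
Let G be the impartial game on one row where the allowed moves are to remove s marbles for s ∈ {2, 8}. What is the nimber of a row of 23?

Grundy values for subtraction set {2, 8}:
k:     0  1  2  3  4  5  6  7  8  9 10 11 12 13 14 15 16 17 18 19 20 21 22 23
g(k):  0  0  1  1  0  0  1  1  2  2  0  0  1  1  0  0  1  1  2  2  0  0  1  1
So g(23) = 1.

1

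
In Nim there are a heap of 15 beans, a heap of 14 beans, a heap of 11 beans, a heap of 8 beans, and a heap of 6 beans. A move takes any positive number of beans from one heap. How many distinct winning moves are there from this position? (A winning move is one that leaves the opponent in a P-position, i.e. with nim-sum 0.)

Compute the nim-sum pairwise:
15 ^ 14 = 1
1 ^ 11 = 10
10 ^ 8 = 2
2 ^ 6 = 4
The overall nim-sum is X = 4. A heap of size p has a winning move iff p XOR X < p (reduce it to p XOR X).
  15: 15 XOR 4 = 11 < 15 — winning move (to 11).
  14: 14 XOR 4 = 10 < 14 — winning move (to 10).
  11: 11 XOR 4 = 15 ≥ 11 — no move.
  8: 8 XOR 4 = 12 ≥ 8 — no move.
  6: 6 XOR 4 = 2 < 6 — winning move (to 2).
That gives 3 winning moves.

3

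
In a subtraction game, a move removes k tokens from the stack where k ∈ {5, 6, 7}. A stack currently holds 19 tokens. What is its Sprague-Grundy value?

Build the Grundy sequence with g(k) = mex{g(k−s) : s ∈ {5, 6, 7}, s ≤ k}:
k:     0  1  2  3  4  5  6  7  8  9 10 11 12 13 14 15 16 17 18 19
g(k):  0  0  0  0  0  1  1  1  1  1  2  2  0  0  0  0  0  1  1  1
So g(19) = 1.

1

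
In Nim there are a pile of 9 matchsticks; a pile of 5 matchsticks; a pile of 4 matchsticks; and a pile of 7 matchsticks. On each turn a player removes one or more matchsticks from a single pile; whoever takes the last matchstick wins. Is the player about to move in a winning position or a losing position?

Winning position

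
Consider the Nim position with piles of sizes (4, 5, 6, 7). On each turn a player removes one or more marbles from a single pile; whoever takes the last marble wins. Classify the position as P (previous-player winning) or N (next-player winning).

In binary:
  100  (4)
  101  (5)
  110  (6)
  111  (7)
  ---
  000  (0)
The nim-sum is 0, so this is a P-position: the player to move is in a losing position under optimal play.

P-position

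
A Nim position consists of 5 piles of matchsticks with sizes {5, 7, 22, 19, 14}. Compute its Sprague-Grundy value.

9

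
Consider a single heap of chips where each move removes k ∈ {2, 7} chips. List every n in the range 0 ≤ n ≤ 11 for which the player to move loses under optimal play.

0, 1, 4, 5, 9, 10

Compute g(0), g(1), … for moves {2, 7}:
g(0) = mex{} = 0
g(1) = mex{} = 0
g(2) = mex{0} = 1
g(3) = mex{0} = 1
g(4) = mex{1} = 0
g(5) = mex{1} = 0
g(6) = mex{0} = 1
g(7) = mex{0} = 1
g(8) = mex{0,1} = 2
g(9) = mex{1} = 0
g(10) = mex{1,2} = 0
g(11) = mex{0} = 1
The P-positions (g = 0) in 0..11 are 0, 1, 4, 5, 9, 10.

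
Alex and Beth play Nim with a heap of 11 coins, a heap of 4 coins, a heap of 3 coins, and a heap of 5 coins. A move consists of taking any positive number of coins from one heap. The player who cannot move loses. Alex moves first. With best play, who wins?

Nim-sum: 11 ^ 4 ^ 3 ^ 5 = 9.
The nim-sum is 9 ≠ 0, so this is an N-position: the player to move can win; Alex has a winning move.

Alex wins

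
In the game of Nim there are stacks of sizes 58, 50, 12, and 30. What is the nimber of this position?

26

Bitwise XOR of the heap sizes:
  111010  (58)
  110010  (50)
  001100  (12)
  011110  (30)
  ------
  011010  (26)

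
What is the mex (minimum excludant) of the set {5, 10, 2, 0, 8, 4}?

0 is in the set but 1 is not, so the mex is 1.

1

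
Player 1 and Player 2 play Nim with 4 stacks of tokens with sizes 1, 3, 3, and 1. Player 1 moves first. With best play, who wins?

Nim-sum: 1 XOR 3 XOR 3 XOR 1 = 0.
The nim-sum is 0, so this is a P-position: the player to move is in a losing position under optimal play; Player 1 is about to move from it and so loses — Player 2 wins.

Player 2 wins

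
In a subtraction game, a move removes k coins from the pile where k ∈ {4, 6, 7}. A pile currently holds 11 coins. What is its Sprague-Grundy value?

0

Compute g(0), g(1), … for moves {4, 6, 7}:
k:     0  1  2  3  4  5  6  7  8  9 10 11
g(k):  0  0  0  0  1  1  1  1  2  2  2  0
So g(11) = 0.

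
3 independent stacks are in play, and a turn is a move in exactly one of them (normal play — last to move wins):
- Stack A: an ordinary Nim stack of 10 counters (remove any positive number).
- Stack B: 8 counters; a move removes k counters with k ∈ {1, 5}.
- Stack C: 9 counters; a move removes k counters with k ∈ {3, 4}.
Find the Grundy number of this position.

Stack A is a plain Nim stack of size 10, so its Grundy value is 10.
Build the Grundy sequence for stack B with g(k) = mex{g(k−s) : s ∈ {1, 5}, s ≤ k}:
k:     0  1  2  3  4  5  6  7  8
g(k):  0  1  0  1  0  1  0  1  0
So g(8) = 0.
For stack C, compute g(0), g(1), … with moves {3, 4}:
k:     0  1  2  3  4  5  6  7  8  9
g(k):  0  0  0  1  1  1  2  0  0  0
So g(9) = 0.
The value of a disjunctive sum is the nim-sum of the parts.
Combined value = 10 XOR 0 XOR 0 = 10.

10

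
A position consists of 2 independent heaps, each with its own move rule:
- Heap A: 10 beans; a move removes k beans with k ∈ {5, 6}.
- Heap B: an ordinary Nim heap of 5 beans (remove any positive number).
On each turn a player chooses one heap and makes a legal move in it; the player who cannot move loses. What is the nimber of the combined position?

7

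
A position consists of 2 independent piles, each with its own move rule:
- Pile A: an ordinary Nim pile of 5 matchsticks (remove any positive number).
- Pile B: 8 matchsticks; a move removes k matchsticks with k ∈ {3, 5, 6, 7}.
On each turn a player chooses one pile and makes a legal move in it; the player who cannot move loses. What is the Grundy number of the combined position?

7

Pile A is a plain Nim pile of size 5, so its Grundy value is 5.
Build the Grundy sequence for pile B with g(k) = mex{g(k−s) : s ∈ {3, 5, 6, 7}, s ≤ k}:
k:     0  1  2  3  4  5  6  7  8
g(k):  0  0  0  1  1  1  2  2  2
So g(8) = 2.
By the Sprague-Grundy theorem, the Grundy value of a sum of independent games is the XOR of the component values.
Combined value = 5 XOR 2 = 7.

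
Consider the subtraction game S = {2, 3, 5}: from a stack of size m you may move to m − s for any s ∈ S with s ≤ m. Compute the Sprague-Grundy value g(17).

1

Grundy values for subtraction set {2, 3, 5}:
k:     0  1  2  3  4  5  6  7  8  9 10 11 12 13 14 15 16 17
g(k):  0  0  1  1  2  2  3  0  0  1  1  2  2  3  0  0  1  1
So g(17) = 1.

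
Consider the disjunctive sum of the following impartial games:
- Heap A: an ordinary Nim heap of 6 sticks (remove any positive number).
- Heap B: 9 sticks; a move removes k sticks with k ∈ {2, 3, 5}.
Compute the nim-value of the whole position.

7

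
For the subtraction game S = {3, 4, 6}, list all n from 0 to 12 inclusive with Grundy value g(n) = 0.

0, 1, 2, 9, 10, 11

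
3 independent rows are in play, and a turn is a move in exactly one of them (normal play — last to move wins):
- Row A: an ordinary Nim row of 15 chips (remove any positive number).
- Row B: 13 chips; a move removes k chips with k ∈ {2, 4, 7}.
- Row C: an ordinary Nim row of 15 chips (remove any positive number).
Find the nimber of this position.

2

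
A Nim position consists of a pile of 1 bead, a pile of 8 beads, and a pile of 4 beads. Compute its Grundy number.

Nim-sum: 1 ^ 8 ^ 4 = 13.

13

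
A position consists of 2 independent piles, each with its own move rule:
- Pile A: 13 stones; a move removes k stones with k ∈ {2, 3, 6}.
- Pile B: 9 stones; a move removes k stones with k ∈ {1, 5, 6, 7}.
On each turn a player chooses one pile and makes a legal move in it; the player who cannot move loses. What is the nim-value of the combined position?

1

For pile A, compute g(0), g(1), … with moves {2, 3, 6}:
g(0) = mex{} = 0
g(1) = mex{} = 0
g(2) = mex{0} = 1
g(3) = mex{0} = 1
g(4) = mex{0,1} = 2
g(5) = mex{1} = 0
g(6) = mex{0,1,2} = 3
g(7) = mex{0,2} = 1
g(8) = mex{0,1,3} = 2
g(9) = mex{1,3} = 0
g(10) = mex{1,2} = 0
g(11) = mex{0,2} = 1
g(12) = mex{0,3} = 1
g(13) = mex{0,1} = 2
So g(13) = 2.
Build the Grundy sequence for pile B with g(k) = mex{g(k−s) : s ∈ {1, 5, 6, 7}, s ≤ k}:
g(0) = mex{} = 0
g(1) = mex{0} = 1
g(2) = mex{1} = 0
g(3) = mex{0} = 1
g(4) = mex{1} = 0
g(5) = mex{0} = 1
g(6) = mex{0,1} = 2
g(7) = mex{0,1,2} = 3
g(8) = mex{0,1,3} = 2
g(9) = mex{0,1,2} = 3
So g(9) = 3.
By the Sprague-Grundy theorem, the Grundy value of a sum of independent games is the XOR of the component values.
Combined value = 2 XOR 3 = 1.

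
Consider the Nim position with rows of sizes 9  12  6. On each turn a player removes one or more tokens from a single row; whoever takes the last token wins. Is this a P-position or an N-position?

Compute the nim-sum pairwise:
9 ⊕ 12 = 5
5 ⊕ 6 = 3
The nim-sum is 3 ≠ 0, so this is an N-position: the player to move can win.

N-position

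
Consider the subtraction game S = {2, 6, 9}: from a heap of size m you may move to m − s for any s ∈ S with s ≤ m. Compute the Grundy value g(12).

0

Compute g(0), g(1), … for moves {2, 6, 9}:
k:     0  1  2  3  4  5  6  7  8  9 10 11 12
g(k):  0  0  1  1  0  0  1  1  0  2  1  3  0
So g(12) = 0.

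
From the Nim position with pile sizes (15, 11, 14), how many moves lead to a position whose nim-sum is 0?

3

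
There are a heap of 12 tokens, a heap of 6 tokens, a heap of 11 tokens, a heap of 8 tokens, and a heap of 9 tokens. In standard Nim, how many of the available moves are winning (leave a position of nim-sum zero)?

0

Write each in binary and XOR column by column:
  1100  (12)
  0110  (6)
  1011  (11)
  1000  (8)
  1001  (9)
  ----
  0000  (0)
The nim-sum is already 0, so every move leaves a nonzero nim-sum — there are no winning moves.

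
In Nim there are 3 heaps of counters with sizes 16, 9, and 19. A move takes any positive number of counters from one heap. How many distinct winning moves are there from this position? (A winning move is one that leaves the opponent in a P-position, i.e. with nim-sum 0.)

1

Nim-sum: 16 ^ 9 ^ 19 = 10.
The overall nim-sum is X = 10. A heap of size p has a winning move iff p XOR X < p (reduce it to p XOR X).
  16: 16 XOR 10 = 26 ≥ 16 — no move.
  9: 9 XOR 10 = 3 < 9 — winning move (to 3).
  19: 19 XOR 10 = 25 ≥ 19 — no move.
That gives 1 winning move.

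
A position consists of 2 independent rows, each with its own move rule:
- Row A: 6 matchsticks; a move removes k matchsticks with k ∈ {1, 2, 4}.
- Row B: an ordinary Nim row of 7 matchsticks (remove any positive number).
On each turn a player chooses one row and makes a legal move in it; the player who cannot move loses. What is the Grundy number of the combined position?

7

Build the Grundy sequence for row A with g(k) = mex{g(k−s) : s ∈ {1, 2, 4}, s ≤ k}:
g(0) = mex{} = 0
g(1) = mex{0} = 1
g(2) = mex{0,1} = 2
g(3) = mex{1,2} = 0
g(4) = mex{0,2} = 1
g(5) = mex{0,1} = 2
g(6) = mex{1,2} = 0
So g(6) = 0.
Row B is a plain Nim row of size 7, so its Grundy value is 7.
By the Sprague-Grundy theorem, the Grundy value of a sum of independent games is the XOR of the component values.
Combined value = 0 ⊕ 7 = 7.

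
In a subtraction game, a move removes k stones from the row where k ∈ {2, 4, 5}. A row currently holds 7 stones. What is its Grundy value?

0

Grundy values for subtraction set {2, 4, 5}:
g(0) = mex{} = 0
g(1) = mex{} = 0
g(2) = mex{0} = 1
g(3) = mex{0} = 1
g(4) = mex{0,1} = 2
g(5) = mex{0,1} = 2
g(6) = mex{0,1,2} = 3
g(7) = mex{1,2} = 0
So g(7) = 0.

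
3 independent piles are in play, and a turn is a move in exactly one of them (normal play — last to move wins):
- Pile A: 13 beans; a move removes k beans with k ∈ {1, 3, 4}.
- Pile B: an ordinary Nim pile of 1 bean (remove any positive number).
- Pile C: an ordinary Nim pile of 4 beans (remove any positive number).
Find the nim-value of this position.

7

Build the Grundy sequence for pile A with g(k) = mex{g(k−s) : s ∈ {1, 3, 4}, s ≤ k}:
g(0) = mex{} = 0
g(1) = mex{0} = 1
g(2) = mex{1} = 0
g(3) = mex{0} = 1
g(4) = mex{0,1} = 2
g(5) = mex{0,1,2} = 3
g(6) = mex{0,1,3} = 2
g(7) = mex{1,2} = 0
g(8) = mex{0,2,3} = 1
g(9) = mex{1,2,3} = 0
g(10) = mex{0,2} = 1
g(11) = mex{0,1} = 2
g(12) = mex{0,1,2} = 3
g(13) = mex{0,1,3} = 2
So g(13) = 2.
Pile B is a plain Nim pile of size 1, so its Grundy value is 1.
Pile C is a plain Nim pile of size 4, so its Grundy value is 4.
By the Sprague-Grundy theorem, the Grundy value of a sum of independent games is the XOR of the component values.
Combined value = 2 XOR 1 XOR 4 = 7.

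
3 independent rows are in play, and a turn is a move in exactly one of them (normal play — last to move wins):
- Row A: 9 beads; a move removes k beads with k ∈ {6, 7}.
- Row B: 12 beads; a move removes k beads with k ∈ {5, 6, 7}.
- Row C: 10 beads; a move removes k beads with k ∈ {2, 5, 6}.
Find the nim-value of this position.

0

Build the Grundy sequence for row A with g(k) = mex{g(k−s) : s ∈ {6, 7}, s ≤ k}:
k:     0  1  2  3  4  5  6  7  8  9
g(k):  0  0  0  0  0  0  1  1  1  1
So g(9) = 1.
Build the Grundy sequence for row B with g(k) = mex{g(k−s) : s ∈ {5, 6, 7}, s ≤ k}:
g(0) = mex{} = 0
g(1) = mex{} = 0
g(2) = mex{} = 0
g(3) = mex{} = 0
g(4) = mex{} = 0
g(5) = mex{0} = 1
g(6) = mex{0} = 1
g(7) = mex{0} = 1
g(8) = mex{0} = 1
g(9) = mex{0} = 1
g(10) = mex{0,1} = 2
g(11) = mex{0,1} = 2
g(12) = mex{1} = 0
So g(12) = 0.
Build the Grundy sequence for row C with g(k) = mex{g(k−s) : s ∈ {2, 5, 6}, s ≤ k}:
g(0) = mex{} = 0
g(1) = mex{} = 0
g(2) = mex{0} = 1
g(3) = mex{0} = 1
g(4) = mex{1} = 0
g(5) = mex{0,1} = 2
g(6) = mex{0} = 1
g(7) = mex{0,1,2} = 3
g(8) = mex{1} = 0
g(9) = mex{0,1,3} = 2
g(10) = mex{0,2} = 1
So g(10) = 1.
The value of a disjunctive sum is the nim-sum of the parts.
Combined value = 1 ⊕ 0 ⊕ 1 = 0.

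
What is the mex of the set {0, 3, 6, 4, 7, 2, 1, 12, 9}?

The values 0, 1, 2, 3, 4 are all present; 5 is the first non-negative integer missing from the set.

5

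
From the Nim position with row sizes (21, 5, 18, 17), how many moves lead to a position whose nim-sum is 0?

3

Write each in binary and XOR column by column:
  10101  (21)
  00101  (5)
  10010  (18)
  10001  (17)
  -----
  10011  (19)
The overall nim-sum is X = 19. A row of size p has a winning move iff p XOR X < p (reduce it to p XOR X).
  21: 21 XOR 19 = 6 < 21 — winning move (to 6).
  5: 5 XOR 19 = 22 ≥ 5 — no move.
  18: 18 XOR 19 = 1 < 18 — winning move (to 1).
  17: 17 XOR 19 = 2 < 17 — winning move (to 2).
That gives 3 winning moves.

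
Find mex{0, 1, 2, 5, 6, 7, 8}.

The values 0, 1, 2 are all present; 3 is the first non-negative integer missing from the set.

3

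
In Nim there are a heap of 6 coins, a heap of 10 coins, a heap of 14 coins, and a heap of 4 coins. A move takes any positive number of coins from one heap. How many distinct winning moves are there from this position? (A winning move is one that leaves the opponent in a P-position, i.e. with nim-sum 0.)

Nim-sum: 6 ^ 10 ^ 14 ^ 4 = 6.
The overall nim-sum is X = 6. A heap of size p has a winning move iff p XOR X < p (reduce it to p XOR X).
  6: 6 XOR 6 = 0 < 6 — winning move (to 0).
  10: 10 XOR 6 = 12 ≥ 10 — no move.
  14: 14 XOR 6 = 8 < 14 — winning move (to 8).
  4: 4 XOR 6 = 2 < 4 — winning move (to 2).
That gives 3 winning moves.

3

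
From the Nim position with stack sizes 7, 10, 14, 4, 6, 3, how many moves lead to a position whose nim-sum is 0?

5

Write each in binary and XOR column by column:
  0111  (7)
  1010  (10)
  1110  (14)
  0100  (4)
  0110  (6)
  0011  (3)
  ----
  0010  (2)
The overall nim-sum is X = 2. A stack of size p has a winning move iff p XOR X < p (reduce it to p XOR X).
  7: 7 XOR 2 = 5 < 7 — winning move (to 5).
  10: 10 XOR 2 = 8 < 10 — winning move (to 8).
  14: 14 XOR 2 = 12 < 14 — winning move (to 12).
  4: 4 XOR 2 = 6 ≥ 4 — no move.
  6: 6 XOR 2 = 4 < 6 — winning move (to 4).
  3: 3 XOR 2 = 1 < 3 — winning move (to 1).
That gives 5 winning moves.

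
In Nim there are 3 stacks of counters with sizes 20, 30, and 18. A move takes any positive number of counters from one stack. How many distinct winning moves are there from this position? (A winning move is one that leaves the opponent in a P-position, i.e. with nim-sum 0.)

Write each in binary and XOR column by column:
  10100  (20)
  11110  (30)
  10010  (18)
  -----
  11000  (24)
The overall nim-sum is X = 24. A stack of size p has a winning move iff p XOR X < p (reduce it to p XOR X).
  20: 20 XOR 24 = 12 < 20 — winning move (to 12).
  30: 30 XOR 24 = 6 < 30 — winning move (to 6).
  18: 18 XOR 24 = 10 < 18 — winning move (to 10).
That gives 3 winning moves.

3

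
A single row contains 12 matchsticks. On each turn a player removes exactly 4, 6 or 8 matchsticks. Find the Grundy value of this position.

Build the Grundy sequence with g(k) = mex{g(k−s) : s ∈ {4, 6, 8}, s ≤ k}:
k:     0  1  2  3  4  5  6  7  8  9 10 11 12
g(k):  0  0  0  0  1  1  1  1  2  2  2  2  0
So g(12) = 0.

0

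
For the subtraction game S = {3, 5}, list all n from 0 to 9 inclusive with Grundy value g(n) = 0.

Build the Grundy sequence with g(k) = mex{g(k−s) : s ∈ {3, 5}, s ≤ k}:
k:     0  1  2  3  4  5  6  7  8  9
g(k):  0  0  0  1  1  1  2  2  0  0
The P-positions (g = 0) in 0..9 are 0, 1, 2, 8, 9.

0, 1, 2, 8, 9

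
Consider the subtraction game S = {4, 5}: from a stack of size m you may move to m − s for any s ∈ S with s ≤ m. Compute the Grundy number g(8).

2

Compute g(0), g(1), … for moves {4, 5}:
k:     0  1  2  3  4  5  6  7  8
g(k):  0  0  0  0  1  1  1  1  2
So g(8) = 2.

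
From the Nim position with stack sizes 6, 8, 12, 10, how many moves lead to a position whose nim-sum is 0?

3

Write each in binary and XOR column by column:
  0110  (6)
  1000  (8)
  1100  (12)
  1010  (10)
  ----
  1000  (8)
The overall nim-sum is X = 8. A stack of size p has a winning move iff p XOR X < p (reduce it to p XOR X).
  6: 6 XOR 8 = 14 ≥ 6 — no move.
  8: 8 XOR 8 = 0 < 8 — winning move (to 0).
  12: 12 XOR 8 = 4 < 12 — winning move (to 4).
  10: 10 XOR 8 = 2 < 10 — winning move (to 2).
That gives 3 winning moves.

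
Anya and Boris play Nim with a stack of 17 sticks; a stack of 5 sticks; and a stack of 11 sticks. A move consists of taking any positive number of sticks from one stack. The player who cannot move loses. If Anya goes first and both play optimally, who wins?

Anya wins

Compute the nim-sum pairwise:
17 XOR 5 = 20
20 XOR 11 = 31
The nim-sum is 31 ≠ 0, so this is an N-position: the player to move can win; Anya has a winning move.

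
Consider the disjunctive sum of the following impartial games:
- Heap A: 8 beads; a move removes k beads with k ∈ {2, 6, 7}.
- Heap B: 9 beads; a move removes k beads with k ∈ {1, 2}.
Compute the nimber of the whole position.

2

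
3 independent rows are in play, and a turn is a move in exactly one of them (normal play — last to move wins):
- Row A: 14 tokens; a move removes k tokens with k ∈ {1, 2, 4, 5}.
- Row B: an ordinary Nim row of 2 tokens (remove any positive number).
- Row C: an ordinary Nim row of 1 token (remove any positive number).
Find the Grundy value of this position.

Build the Grundy sequence for row A with g(k) = mex{g(k−s) : s ∈ {1, 2, 4, 5}, s ≤ k}:
g(0) = mex{} = 0
g(1) = mex{0} = 1
g(2) = mex{0,1} = 2
g(3) = mex{1,2} = 0
g(4) = mex{0,2} = 1
g(5) = mex{0,1} = 2
g(6) = mex{1,2} = 0
g(7) = mex{0,2} = 1
g(8) = mex{0,1} = 2
g(9) = mex{1,2} = 0
g(10) = mex{0,2} = 1
g(11) = mex{0,1} = 2
g(12) = mex{1,2} = 0
g(13) = mex{0,2} = 1
g(14) = mex{0,1} = 2
So g(14) = 2.
Row B is a plain Nim row of size 2, so its Grundy value is 2.
Row C is a plain Nim row of size 1, so its Grundy value is 1.
By the Sprague-Grundy theorem, the Grundy value of a sum of independent games is the XOR of the component values.
Combined value = 2 XOR 2 XOR 1 = 1.

1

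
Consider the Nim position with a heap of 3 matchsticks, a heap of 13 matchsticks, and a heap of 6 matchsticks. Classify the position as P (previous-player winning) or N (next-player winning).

N-position

In binary:
  0011  (3)
  1101  (13)
  0110  (6)
  ----
  1000  (8)
The nim-sum is 8 ≠ 0, so this is an N-position: the player to move can win.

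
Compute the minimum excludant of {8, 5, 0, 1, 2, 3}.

4

The values 0, 1, 2, 3 are all present; 4 is the first non-negative integer missing from the set.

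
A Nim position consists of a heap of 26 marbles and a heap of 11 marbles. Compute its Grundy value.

17

In binary:
  11010  (26)
  01011  (11)
  -----
  10001  (17)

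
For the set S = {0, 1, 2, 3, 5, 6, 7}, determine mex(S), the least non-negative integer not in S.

The values 0, 1, 2, 3 are all present; 4 is the first non-negative integer missing from the set.

4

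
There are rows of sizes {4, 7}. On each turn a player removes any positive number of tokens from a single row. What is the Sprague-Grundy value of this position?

Compute the nim-sum pairwise:
4 XOR 7 = 3

3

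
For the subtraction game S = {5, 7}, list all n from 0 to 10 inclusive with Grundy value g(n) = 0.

Grundy values for subtraction set {5, 7}:
g(0) = mex{} = 0
g(1) = mex{} = 0
g(2) = mex{} = 0
g(3) = mex{} = 0
g(4) = mex{} = 0
g(5) = mex{0} = 1
g(6) = mex{0} = 1
g(7) = mex{0} = 1
g(8) = mex{0} = 1
g(9) = mex{0} = 1
g(10) = mex{0,1} = 2
The P-positions (g = 0) in 0..10 are 0, 1, 2, 3, 4.

0, 1, 2, 3, 4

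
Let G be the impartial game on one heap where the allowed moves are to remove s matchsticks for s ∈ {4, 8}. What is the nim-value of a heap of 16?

1

Compute g(0), g(1), … for moves {4, 8}:
k:     0  1  2  3  4  5  6  7  8  9 10 11 12 13 14 15 16
g(k):  0  0  0  0  1  1  1  1  2  2  2  2  0  0  0  0  1
So g(16) = 1.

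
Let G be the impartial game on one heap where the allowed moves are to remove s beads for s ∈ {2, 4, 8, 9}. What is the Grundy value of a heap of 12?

0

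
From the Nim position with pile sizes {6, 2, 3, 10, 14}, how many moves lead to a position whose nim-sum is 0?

5

Write each in binary and XOR column by column:
  0110  (6)
  0010  (2)
  0011  (3)
  1010  (10)
  1110  (14)
  ----
  0011  (3)
The overall nim-sum is X = 3. A pile of size p has a winning move iff p XOR X < p (reduce it to p XOR X).
  6: 6 XOR 3 = 5 < 6 — winning move (to 5).
  2: 2 XOR 3 = 1 < 2 — winning move (to 1).
  3: 3 XOR 3 = 0 < 3 — winning move (to 0).
  10: 10 XOR 3 = 9 < 10 — winning move (to 9).
  14: 14 XOR 3 = 13 < 14 — winning move (to 13).
That gives 5 winning moves.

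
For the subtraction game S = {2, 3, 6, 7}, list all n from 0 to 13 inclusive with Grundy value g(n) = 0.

Grundy values for subtraction set {2, 3, 6, 7}:
k:     0  1  2  3  4  5  6  7  8  9 10 11 12 13
g(k):  0  0  1  1  2  0  3  1  2  0  0  1  1  2
The P-positions (g = 0) in 0..13 are 0, 1, 5, 9, 10.

0, 1, 5, 9, 10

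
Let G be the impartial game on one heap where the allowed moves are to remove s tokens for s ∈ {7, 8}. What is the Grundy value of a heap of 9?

Build the Grundy sequence with g(k) = mex{g(k−s) : s ∈ {7, 8}, s ≤ k}:
k:     0  1  2  3  4  5  6  7  8  9
g(k):  0  0  0  0  0  0  0  1  1  1
So g(9) = 1.

1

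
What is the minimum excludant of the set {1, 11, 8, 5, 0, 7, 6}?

The values 0, 1 are all present; 2 is the first non-negative integer missing from the set.

2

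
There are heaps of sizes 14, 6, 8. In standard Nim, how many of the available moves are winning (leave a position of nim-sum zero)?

Compute the nim-sum pairwise:
14 ^ 6 = 8
8 ^ 8 = 0
The nim-sum is already 0, so every move leaves a nonzero nim-sum — there are no winning moves.

0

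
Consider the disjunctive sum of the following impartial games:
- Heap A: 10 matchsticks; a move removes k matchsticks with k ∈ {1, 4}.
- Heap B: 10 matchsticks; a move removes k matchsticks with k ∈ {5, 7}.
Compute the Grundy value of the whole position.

2

Grundy values for heap A (subtraction set {1, 4}):
g(0) = mex{} = 0
g(1) = mex{0} = 1
g(2) = mex{1} = 0
g(3) = mex{0} = 1
g(4) = mex{0,1} = 2
g(5) = mex{1,2} = 0
g(6) = mex{0} = 1
g(7) = mex{1} = 0
g(8) = mex{0,2} = 1
g(9) = mex{0,1} = 2
g(10) = mex{1,2} = 0
So g(10) = 0.
Grundy values for heap B (subtraction set {5, 7}):
g(0) = mex{} = 0
g(1) = mex{} = 0
g(2) = mex{} = 0
g(3) = mex{} = 0
g(4) = mex{} = 0
g(5) = mex{0} = 1
g(6) = mex{0} = 1
g(7) = mex{0} = 1
g(8) = mex{0} = 1
g(9) = mex{0} = 1
g(10) = mex{0,1} = 2
So g(10) = 2.
The value of a disjunctive sum is the nim-sum of the parts.
Combined value = 0 ⊕ 2 = 2.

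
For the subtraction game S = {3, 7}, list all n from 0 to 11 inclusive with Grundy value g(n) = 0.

0, 1, 2, 6, 10, 11

Compute g(0), g(1), … for moves {3, 7}:
g(0) = mex{} = 0
g(1) = mex{} = 0
g(2) = mex{} = 0
g(3) = mex{0} = 1
g(4) = mex{0} = 1
g(5) = mex{0} = 1
g(6) = mex{1} = 0
g(7) = mex{0,1} = 2
g(8) = mex{0,1} = 2
g(9) = mex{0} = 1
g(10) = mex{1,2} = 0
g(11) = mex{1,2} = 0
The P-positions (g = 0) in 0..11 are 0, 1, 2, 6, 10, 11.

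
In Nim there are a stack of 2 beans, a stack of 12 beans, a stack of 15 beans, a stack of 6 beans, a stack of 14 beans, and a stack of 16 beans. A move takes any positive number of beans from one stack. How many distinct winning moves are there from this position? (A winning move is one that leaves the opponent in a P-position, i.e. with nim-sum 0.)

1

Nim-sum: 2 ^ 12 ^ 15 ^ 6 ^ 14 ^ 16 = 25.
The overall nim-sum is X = 25. A stack of size p has a winning move iff p XOR X < p (reduce it to p XOR X).
  2: 2 XOR 25 = 27 ≥ 2 — no move.
  12: 12 XOR 25 = 21 ≥ 12 — no move.
  15: 15 XOR 25 = 22 ≥ 15 — no move.
  6: 6 XOR 25 = 31 ≥ 6 — no move.
  14: 14 XOR 25 = 23 ≥ 14 — no move.
  16: 16 XOR 25 = 9 < 16 — winning move (to 9).
That gives 1 winning move.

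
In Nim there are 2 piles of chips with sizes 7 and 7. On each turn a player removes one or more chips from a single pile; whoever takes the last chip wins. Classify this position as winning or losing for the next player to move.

Losing position

Write each in binary and XOR column by column:
  111  (7)
  111  (7)
  ---
  000  (0)
The nim-sum is 0, so this is a P-position: the player to move is in a losing position under optimal play.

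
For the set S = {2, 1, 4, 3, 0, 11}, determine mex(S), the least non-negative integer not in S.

The values 0, 1, 2, 3, 4 are all present; 5 is the first non-negative integer missing from the set.

5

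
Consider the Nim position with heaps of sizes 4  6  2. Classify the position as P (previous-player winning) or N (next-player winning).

Nim-sum: 4 XOR 6 XOR 2 = 0.
The nim-sum is 0, so this is a P-position: the player to move is in a losing position under optimal play.

P-position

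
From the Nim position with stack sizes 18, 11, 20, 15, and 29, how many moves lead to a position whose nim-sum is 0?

3

Write each in binary and XOR column by column:
  10010  (18)
  01011  (11)
  10100  (20)
  01111  (15)
  11101  (29)
  -----
  11111  (31)
The overall nim-sum is X = 31. A stack of size p has a winning move iff p XOR X < p (reduce it to p XOR X).
  18: 18 XOR 31 = 13 < 18 — winning move (to 13).
  11: 11 XOR 31 = 20 ≥ 11 — no move.
  20: 20 XOR 31 = 11 < 20 — winning move (to 11).
  15: 15 XOR 31 = 16 ≥ 15 — no move.
  29: 29 XOR 31 = 2 < 29 — winning move (to 2).
That gives 3 winning moves.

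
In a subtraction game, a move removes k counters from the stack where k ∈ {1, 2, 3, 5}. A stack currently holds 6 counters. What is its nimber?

Compute g(0), g(1), … for moves {1, 2, 3, 5}:
g(0) = mex{} = 0
g(1) = mex{0} = 1
g(2) = mex{0,1} = 2
g(3) = mex{0,1,2} = 3
g(4) = mex{1,2,3} = 0
g(5) = mex{0,2,3} = 1
g(6) = mex{0,1,3} = 2
So g(6) = 2.

2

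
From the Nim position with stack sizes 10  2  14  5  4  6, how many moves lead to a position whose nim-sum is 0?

Nim-sum: 10 ^ 2 ^ 14 ^ 5 ^ 4 ^ 6 = 1.
The overall nim-sum is X = 1. A stack of size p has a winning move iff p XOR X < p (reduce it to p XOR X).
  10: 10 XOR 1 = 11 ≥ 10 — no move.
  2: 2 XOR 1 = 3 ≥ 2 — no move.
  14: 14 XOR 1 = 15 ≥ 14 — no move.
  5: 5 XOR 1 = 4 < 5 — winning move (to 4).
  4: 4 XOR 1 = 5 ≥ 4 — no move.
  6: 6 XOR 1 = 7 ≥ 6 — no move.
That gives 1 winning move.

1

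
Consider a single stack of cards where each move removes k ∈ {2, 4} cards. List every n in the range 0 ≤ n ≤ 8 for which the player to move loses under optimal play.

0, 1, 6, 7

Compute g(0), g(1), … for moves {2, 4}:
g(0) = mex{} = 0
g(1) = mex{} = 0
g(2) = mex{0} = 1
g(3) = mex{0} = 1
g(4) = mex{0,1} = 2
g(5) = mex{0,1} = 2
g(6) = mex{1,2} = 0
g(7) = mex{1,2} = 0
g(8) = mex{0,2} = 1
The P-positions (g = 0) in 0..8 are 0, 1, 6, 7.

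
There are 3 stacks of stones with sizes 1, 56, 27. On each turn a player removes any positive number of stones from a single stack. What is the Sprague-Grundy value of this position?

34

Nim-sum: 1 ^ 56 ^ 27 = 34.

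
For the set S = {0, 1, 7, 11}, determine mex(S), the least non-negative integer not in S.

2

The values 0, 1 are all present; 2 is the first non-negative integer missing from the set.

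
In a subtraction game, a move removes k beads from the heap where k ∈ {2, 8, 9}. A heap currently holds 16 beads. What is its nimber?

0

Grundy values for subtraction set {2, 8, 9}:
k:     0  1  2  3  4  5  6  7  8  9 10 11 12 13 14 15 16
g(k):  0  0  1  1  0  0  1  1  2  2  3  0  2  1  3  0  0
So g(16) = 0.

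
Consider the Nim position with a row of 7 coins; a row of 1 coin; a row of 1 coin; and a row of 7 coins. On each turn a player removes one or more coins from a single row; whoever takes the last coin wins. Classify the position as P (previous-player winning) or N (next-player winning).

P-position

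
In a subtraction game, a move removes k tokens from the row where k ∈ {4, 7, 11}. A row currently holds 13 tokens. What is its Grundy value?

Compute g(0), g(1), … for moves {4, 7, 11}:
k:     0  1  2  3  4  5  6  7  8  9 10 11 12 13
g(k):  0  0  0  0  1  1  1  1  2  2  2  2  3  3
So g(13) = 3.

3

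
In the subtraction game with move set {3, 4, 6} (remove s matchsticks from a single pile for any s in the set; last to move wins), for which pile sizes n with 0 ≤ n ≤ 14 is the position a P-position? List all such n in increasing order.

0, 1, 2, 9, 10, 11

Compute g(0), g(1), … for moves {3, 4, 6}:
g(0) = mex{} = 0
g(1) = mex{} = 0
g(2) = mex{} = 0
g(3) = mex{0} = 1
g(4) = mex{0} = 1
g(5) = mex{0} = 1
g(6) = mex{0,1} = 2
g(7) = mex{0,1} = 2
g(8) = mex{0,1} = 2
g(9) = mex{1,2} = 0
g(10) = mex{1,2} = 0
g(11) = mex{1,2} = 0
g(12) = mex{0,2} = 1
g(13) = mex{0,2} = 1
g(14) = mex{0,2} = 1
The P-positions (g = 0) in 0..14 are 0, 1, 2, 9, 10, 11.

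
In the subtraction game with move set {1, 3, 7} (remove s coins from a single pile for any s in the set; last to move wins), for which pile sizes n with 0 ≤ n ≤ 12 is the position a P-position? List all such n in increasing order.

0, 2, 4, 6, 8, 10, 12

Compute g(0), g(1), … for moves {1, 3, 7}:
g(0) = mex{} = 0
g(1) = mex{0} = 1
g(2) = mex{1} = 0
g(3) = mex{0} = 1
g(4) = mex{1} = 0
g(5) = mex{0} = 1
g(6) = mex{1} = 0
g(7) = mex{0} = 1
g(8) = mex{1} = 0
g(9) = mex{0} = 1
g(10) = mex{1} = 0
g(11) = mex{0} = 1
g(12) = mex{1} = 0
The P-positions (g = 0) in 0..12 are 0, 2, 4, 6, 8, 10, 12.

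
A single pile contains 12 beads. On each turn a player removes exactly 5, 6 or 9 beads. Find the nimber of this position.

2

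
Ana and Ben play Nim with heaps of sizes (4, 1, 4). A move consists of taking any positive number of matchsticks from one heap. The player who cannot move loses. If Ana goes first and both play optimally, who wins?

Nim-sum: 4 ⊕ 1 ⊕ 4 = 1.
The nim-sum is 1 ≠ 0, so this is an N-position: the player to move can win; Ana has a winning move.

Ana wins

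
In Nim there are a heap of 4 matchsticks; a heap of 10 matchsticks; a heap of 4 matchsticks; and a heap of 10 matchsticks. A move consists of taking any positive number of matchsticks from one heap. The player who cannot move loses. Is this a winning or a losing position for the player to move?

Losing position

Nim-sum: 4 XOR 10 XOR 4 XOR 10 = 0.
The nim-sum is 0, so this is a P-position: the player to move is in a losing position under optimal play.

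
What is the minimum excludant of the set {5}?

0 is not in the set, so the mex is 0.

0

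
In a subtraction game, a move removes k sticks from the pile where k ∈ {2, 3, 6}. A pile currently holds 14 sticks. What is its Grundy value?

0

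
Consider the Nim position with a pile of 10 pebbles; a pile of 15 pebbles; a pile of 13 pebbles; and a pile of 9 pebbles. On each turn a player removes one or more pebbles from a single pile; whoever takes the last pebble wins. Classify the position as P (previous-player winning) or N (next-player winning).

N-position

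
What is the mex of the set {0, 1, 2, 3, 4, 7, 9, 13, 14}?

5

The values 0, 1, 2, 3, 4 are all present; 5 is the first non-negative integer missing from the set.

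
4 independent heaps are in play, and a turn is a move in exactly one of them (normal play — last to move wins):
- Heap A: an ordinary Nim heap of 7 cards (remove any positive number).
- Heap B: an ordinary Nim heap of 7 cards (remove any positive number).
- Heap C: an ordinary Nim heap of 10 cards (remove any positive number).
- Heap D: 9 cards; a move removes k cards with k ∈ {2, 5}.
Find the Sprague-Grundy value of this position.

Heap A is a plain Nim heap of size 7, so its Grundy value is 7.
Heap B is a plain Nim heap of size 7, so its Grundy value is 7.
Heap C is a plain Nim heap of size 10, so its Grundy value is 10.
Build the Grundy sequence for heap D with g(k) = mex{g(k−s) : s ∈ {2, 5}, s ≤ k}:
k:     0  1  2  3  4  5  6  7  8  9
g(k):  0  0  1  1  0  2  1  0  0  1
So g(9) = 1.
By the Sprague-Grundy theorem, the Grundy value of a sum of independent games is the XOR of the component values.
Combined value = 7 XOR 7 XOR 10 XOR 1 = 11.

11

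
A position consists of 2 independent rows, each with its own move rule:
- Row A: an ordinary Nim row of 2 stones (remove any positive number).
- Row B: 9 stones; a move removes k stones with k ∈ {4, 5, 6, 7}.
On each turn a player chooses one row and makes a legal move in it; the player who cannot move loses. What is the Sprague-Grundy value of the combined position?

0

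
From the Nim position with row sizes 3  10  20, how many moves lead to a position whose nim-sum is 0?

1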